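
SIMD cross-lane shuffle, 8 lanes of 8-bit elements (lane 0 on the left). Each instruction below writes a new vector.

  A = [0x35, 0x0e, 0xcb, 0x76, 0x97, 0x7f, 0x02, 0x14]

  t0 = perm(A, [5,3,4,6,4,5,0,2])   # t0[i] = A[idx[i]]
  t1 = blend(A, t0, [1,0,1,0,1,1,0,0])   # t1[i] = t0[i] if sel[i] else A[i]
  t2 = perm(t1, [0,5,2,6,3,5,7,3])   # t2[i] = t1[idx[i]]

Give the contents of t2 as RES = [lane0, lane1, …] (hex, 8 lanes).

→ t0 |7f|76|97|02|97|7f|35|cb|
→ t1 |7f|0e|97|76|97|7f|02|14|
→ t2 |7f|7f|97|02|76|7f|14|76|

RES = [ 0x7f  0x7f  0x97  0x02  0x76  0x7f  0x14  0x76 ]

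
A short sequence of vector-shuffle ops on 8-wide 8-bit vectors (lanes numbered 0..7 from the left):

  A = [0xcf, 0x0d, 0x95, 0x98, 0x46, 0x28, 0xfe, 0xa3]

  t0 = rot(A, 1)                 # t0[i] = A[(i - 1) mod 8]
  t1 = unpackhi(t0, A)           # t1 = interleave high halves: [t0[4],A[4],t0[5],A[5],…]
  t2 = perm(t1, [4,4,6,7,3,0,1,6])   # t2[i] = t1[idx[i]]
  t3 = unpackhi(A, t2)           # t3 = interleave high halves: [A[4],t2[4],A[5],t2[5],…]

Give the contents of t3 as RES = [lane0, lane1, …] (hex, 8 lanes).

RES = [0x46, 0x28, 0x28, 0x98, 0xfe, 0x46, 0xa3, 0xfe]

  t0: a3 cf 0d 95 98 46 28 fe
  t1: 98 46 46 28 28 fe fe a3
  t2: 28 28 fe a3 28 98 46 fe
  t3: 46 28 28 98 fe 46 a3 fe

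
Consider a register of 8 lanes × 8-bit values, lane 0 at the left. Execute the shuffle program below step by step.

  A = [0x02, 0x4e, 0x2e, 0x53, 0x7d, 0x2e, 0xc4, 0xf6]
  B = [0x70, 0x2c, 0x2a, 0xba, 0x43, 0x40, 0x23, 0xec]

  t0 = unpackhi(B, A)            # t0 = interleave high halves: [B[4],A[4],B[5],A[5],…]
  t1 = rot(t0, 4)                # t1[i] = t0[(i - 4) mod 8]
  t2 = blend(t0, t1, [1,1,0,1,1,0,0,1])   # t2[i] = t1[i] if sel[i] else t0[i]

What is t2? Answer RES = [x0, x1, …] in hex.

RES = [ 0x23  0xc4  0x40  0xf6  0x43  0xc4  0xec  0x2e ]

t0 = [0x43, 0x7d, 0x40, 0x2e, 0x23, 0xc4, 0xec, 0xf6]
t1 = [0x23, 0xc4, 0xec, 0xf6, 0x43, 0x7d, 0x40, 0x2e]
t2 = [0x23, 0xc4, 0x40, 0xf6, 0x43, 0xc4, 0xec, 0x2e]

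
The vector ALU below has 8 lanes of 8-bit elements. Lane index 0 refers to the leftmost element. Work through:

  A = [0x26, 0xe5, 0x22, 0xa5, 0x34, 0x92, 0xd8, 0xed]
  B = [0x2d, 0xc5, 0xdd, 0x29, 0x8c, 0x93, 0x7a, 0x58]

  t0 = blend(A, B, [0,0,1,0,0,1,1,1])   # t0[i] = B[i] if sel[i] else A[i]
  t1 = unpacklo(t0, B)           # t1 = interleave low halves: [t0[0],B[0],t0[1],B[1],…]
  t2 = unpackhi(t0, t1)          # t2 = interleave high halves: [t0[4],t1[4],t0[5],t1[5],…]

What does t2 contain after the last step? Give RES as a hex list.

  t0: 26 e5 dd a5 34 93 7a 58
  t1: 26 2d e5 c5 dd dd a5 29
  t2: 34 dd 93 dd 7a a5 58 29

RES = [ 0x34  0xdd  0x93  0xdd  0x7a  0xa5  0x58  0x29 ]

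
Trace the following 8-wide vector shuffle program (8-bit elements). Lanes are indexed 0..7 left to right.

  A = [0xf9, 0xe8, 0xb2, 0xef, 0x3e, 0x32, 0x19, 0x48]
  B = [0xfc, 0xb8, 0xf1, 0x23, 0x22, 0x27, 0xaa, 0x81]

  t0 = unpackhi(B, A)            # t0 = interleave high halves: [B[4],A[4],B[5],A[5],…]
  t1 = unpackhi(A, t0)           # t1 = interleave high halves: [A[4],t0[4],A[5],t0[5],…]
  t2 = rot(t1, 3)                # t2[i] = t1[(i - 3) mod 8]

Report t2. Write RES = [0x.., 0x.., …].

RES = [0x81, 0x48, 0x48, 0x3e, 0xaa, 0x32, 0x19, 0x19]

t0 = [0x22, 0x3e, 0x27, 0x32, 0xaa, 0x19, 0x81, 0x48]
t1 = [0x3e, 0xaa, 0x32, 0x19, 0x19, 0x81, 0x48, 0x48]
t2 = [0x81, 0x48, 0x48, 0x3e, 0xaa, 0x32, 0x19, 0x19]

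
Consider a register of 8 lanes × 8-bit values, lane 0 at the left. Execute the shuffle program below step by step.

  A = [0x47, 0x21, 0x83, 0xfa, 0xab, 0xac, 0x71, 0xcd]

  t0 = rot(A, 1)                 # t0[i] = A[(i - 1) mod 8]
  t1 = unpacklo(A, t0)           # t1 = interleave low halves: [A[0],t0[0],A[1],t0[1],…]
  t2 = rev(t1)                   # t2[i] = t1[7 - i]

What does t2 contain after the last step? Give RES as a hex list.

→ t0 |cd|47|21|83|fa|ab|ac|71|
→ t1 |47|cd|21|47|83|21|fa|83|
→ t2 |83|fa|21|83|47|21|cd|47|

RES = [ 0x83  0xfa  0x21  0x83  0x47  0x21  0xcd  0x47 ]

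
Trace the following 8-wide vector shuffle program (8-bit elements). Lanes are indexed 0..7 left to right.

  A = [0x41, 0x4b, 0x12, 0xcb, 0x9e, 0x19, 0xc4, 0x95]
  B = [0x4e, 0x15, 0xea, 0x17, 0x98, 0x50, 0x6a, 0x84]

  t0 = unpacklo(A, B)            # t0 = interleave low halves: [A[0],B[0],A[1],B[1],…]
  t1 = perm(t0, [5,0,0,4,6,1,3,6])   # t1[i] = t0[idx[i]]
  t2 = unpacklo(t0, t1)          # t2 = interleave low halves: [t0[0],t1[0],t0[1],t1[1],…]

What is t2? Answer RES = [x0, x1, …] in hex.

RES = [ 0x41  0xea  0x4e  0x41  0x4b  0x41  0x15  0x12 ]

→ t0 |41|4e|4b|15|12|ea|cb|17|
→ t1 |ea|41|41|12|cb|4e|15|cb|
→ t2 |41|ea|4e|41|4b|41|15|12|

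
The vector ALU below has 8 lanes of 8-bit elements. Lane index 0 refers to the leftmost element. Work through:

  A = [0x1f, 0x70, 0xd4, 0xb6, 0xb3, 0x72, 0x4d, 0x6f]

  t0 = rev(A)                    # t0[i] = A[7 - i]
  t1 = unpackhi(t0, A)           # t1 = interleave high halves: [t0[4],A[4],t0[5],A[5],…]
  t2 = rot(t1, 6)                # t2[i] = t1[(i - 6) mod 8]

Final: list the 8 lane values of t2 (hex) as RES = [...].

RES = [0xd4, 0x72, 0x70, 0x4d, 0x1f, 0x6f, 0xb6, 0xb3]

  t0: 6f 4d 72 b3 b6 d4 70 1f
  t1: b6 b3 d4 72 70 4d 1f 6f
  t2: d4 72 70 4d 1f 6f b6 b3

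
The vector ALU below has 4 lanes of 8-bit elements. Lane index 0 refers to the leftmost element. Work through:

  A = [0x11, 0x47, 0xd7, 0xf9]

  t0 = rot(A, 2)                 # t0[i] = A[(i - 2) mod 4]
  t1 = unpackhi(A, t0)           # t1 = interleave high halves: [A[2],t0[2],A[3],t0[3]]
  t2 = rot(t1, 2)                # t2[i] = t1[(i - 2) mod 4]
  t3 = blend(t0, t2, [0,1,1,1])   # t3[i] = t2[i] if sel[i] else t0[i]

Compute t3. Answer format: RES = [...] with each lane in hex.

RES = [0xd7, 0x47, 0xd7, 0x11]

t0 = [0xd7, 0xf9, 0x11, 0x47]
t1 = [0xd7, 0x11, 0xf9, 0x47]
t2 = [0xf9, 0x47, 0xd7, 0x11]
t3 = [0xd7, 0x47, 0xd7, 0x11]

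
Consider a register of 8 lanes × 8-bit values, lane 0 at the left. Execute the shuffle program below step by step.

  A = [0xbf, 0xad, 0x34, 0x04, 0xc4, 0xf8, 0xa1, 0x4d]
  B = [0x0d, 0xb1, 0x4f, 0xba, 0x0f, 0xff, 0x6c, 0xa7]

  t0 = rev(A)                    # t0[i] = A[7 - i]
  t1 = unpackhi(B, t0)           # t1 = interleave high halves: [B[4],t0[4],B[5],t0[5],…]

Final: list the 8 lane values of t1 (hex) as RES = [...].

RES = [ 0x0f  0x04  0xff  0x34  0x6c  0xad  0xa7  0xbf ]

  t0: 4d a1 f8 c4 04 34 ad bf
  t1: 0f 04 ff 34 6c ad a7 bf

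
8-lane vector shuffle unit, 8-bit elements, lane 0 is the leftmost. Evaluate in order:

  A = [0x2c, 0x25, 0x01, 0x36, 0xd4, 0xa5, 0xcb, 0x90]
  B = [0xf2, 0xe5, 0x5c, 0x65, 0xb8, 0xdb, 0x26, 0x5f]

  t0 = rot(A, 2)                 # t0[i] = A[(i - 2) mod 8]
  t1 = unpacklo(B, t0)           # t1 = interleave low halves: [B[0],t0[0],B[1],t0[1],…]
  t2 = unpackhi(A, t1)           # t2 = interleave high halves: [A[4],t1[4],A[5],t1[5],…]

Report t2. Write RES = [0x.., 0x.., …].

→ t0 |cb|90|2c|25|01|36|d4|a5|
→ t1 |f2|cb|e5|90|5c|2c|65|25|
→ t2 |d4|5c|a5|2c|cb|65|90|25|

RES = [ 0xd4  0x5c  0xa5  0x2c  0xcb  0x65  0x90  0x25 ]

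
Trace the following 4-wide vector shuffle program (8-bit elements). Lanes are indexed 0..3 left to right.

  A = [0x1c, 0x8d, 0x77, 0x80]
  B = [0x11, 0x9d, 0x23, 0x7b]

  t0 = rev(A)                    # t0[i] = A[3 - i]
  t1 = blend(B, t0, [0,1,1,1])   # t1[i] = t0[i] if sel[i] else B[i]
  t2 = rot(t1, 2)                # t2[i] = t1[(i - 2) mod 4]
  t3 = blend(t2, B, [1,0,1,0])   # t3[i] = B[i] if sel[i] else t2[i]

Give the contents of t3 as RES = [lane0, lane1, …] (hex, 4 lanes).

RES = [ 0x11  0x1c  0x23  0x77 ]

t0 = [0x80, 0x77, 0x8d, 0x1c]
t1 = [0x11, 0x77, 0x8d, 0x1c]
t2 = [0x8d, 0x1c, 0x11, 0x77]
t3 = [0x11, 0x1c, 0x23, 0x77]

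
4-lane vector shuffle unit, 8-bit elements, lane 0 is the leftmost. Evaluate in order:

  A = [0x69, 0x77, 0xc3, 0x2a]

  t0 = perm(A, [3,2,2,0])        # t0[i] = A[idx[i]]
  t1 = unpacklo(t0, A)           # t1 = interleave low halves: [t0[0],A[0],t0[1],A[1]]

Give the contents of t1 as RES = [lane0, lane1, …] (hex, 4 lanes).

→ t0 |2a|c3|c3|69|
→ t1 |2a|69|c3|77|

RES = [ 0x2a  0x69  0xc3  0x77 ]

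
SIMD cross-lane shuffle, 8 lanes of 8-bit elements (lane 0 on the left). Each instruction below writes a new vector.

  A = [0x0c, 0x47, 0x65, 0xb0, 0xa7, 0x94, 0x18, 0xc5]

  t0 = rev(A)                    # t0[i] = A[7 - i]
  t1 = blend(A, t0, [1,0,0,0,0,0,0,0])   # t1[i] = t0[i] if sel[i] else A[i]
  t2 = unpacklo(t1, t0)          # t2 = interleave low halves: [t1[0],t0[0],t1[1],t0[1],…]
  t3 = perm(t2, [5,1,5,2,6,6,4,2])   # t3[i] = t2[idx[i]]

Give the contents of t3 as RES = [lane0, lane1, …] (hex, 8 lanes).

RES = [ 0x94  0xc5  0x94  0x47  0xb0  0xb0  0x65  0x47 ]

→ t0 |c5|18|94|a7|b0|65|47|0c|
→ t1 |c5|47|65|b0|a7|94|18|c5|
→ t2 |c5|c5|47|18|65|94|b0|a7|
→ t3 |94|c5|94|47|b0|b0|65|47|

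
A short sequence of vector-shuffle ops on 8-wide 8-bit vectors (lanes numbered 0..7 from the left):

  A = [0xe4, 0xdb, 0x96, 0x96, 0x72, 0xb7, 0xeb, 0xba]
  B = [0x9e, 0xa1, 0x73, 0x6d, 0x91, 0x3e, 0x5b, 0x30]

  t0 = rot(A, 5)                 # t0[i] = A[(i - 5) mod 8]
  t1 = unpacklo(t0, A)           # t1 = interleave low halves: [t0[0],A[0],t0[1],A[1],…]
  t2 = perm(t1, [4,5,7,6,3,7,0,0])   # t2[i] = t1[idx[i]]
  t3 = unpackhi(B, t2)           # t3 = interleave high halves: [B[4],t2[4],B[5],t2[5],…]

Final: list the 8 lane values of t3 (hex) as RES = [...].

→ t0 |96|72|b7|eb|ba|e4|db|96|
→ t1 |96|e4|72|db|b7|96|eb|96|
→ t2 |b7|96|96|eb|db|96|96|96|
→ t3 |91|db|3e|96|5b|96|30|96|

RES = [0x91, 0xdb, 0x3e, 0x96, 0x5b, 0x96, 0x30, 0x96]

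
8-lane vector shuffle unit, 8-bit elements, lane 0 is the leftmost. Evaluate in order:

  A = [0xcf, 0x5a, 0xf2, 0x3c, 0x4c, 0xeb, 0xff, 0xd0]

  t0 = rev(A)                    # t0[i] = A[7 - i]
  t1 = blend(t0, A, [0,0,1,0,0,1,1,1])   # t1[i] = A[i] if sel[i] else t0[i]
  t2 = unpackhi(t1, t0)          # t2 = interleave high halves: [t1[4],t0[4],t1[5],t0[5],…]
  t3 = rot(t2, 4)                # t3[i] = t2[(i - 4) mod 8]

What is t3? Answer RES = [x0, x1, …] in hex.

RES = [ 0xff  0x5a  0xd0  0xcf  0x3c  0x3c  0xeb  0xf2 ]

→ t0 |d0|ff|eb|4c|3c|f2|5a|cf|
→ t1 |d0|ff|f2|4c|3c|eb|ff|d0|
→ t2 |3c|3c|eb|f2|ff|5a|d0|cf|
→ t3 |ff|5a|d0|cf|3c|3c|eb|f2|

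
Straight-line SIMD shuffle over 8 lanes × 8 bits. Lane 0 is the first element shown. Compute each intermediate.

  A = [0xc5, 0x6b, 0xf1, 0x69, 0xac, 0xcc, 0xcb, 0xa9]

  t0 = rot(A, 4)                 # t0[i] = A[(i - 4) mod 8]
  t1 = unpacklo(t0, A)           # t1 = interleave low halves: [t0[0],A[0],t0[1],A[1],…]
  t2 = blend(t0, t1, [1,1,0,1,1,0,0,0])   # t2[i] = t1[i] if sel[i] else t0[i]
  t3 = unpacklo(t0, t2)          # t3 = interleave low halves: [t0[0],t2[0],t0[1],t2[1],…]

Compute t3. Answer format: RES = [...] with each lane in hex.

RES = [ 0xac  0xac  0xcc  0xc5  0xcb  0xcb  0xa9  0x6b ]

t0 = [0xac, 0xcc, 0xcb, 0xa9, 0xc5, 0x6b, 0xf1, 0x69]
t1 = [0xac, 0xc5, 0xcc, 0x6b, 0xcb, 0xf1, 0xa9, 0x69]
t2 = [0xac, 0xc5, 0xcb, 0x6b, 0xcb, 0x6b, 0xf1, 0x69]
t3 = [0xac, 0xac, 0xcc, 0xc5, 0xcb, 0xcb, 0xa9, 0x6b]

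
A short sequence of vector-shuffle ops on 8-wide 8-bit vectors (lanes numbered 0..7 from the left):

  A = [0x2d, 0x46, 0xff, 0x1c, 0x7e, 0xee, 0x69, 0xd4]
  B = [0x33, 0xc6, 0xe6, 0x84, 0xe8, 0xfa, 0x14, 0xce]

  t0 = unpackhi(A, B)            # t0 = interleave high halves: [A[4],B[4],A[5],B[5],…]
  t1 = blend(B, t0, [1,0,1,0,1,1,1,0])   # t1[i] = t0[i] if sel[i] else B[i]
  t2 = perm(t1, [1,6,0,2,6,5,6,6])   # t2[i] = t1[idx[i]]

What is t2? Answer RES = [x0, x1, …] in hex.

  t0: 7e e8 ee fa 69 14 d4 ce
  t1: 7e c6 ee 84 69 14 d4 ce
  t2: c6 d4 7e ee d4 14 d4 d4

RES = [0xc6, 0xd4, 0x7e, 0xee, 0xd4, 0x14, 0xd4, 0xd4]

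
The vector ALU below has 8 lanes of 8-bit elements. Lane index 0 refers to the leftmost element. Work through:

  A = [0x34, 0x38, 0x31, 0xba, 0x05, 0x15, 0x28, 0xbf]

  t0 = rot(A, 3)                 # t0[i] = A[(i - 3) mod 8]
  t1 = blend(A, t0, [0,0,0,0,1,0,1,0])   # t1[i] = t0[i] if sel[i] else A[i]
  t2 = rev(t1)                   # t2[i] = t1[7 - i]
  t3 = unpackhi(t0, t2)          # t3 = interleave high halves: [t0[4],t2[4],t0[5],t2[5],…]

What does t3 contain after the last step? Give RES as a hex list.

RES = [0x38, 0xba, 0x31, 0x31, 0xba, 0x38, 0x05, 0x34]

→ t0 |15|28|bf|34|38|31|ba|05|
→ t1 |34|38|31|ba|38|15|ba|bf|
→ t2 |bf|ba|15|38|ba|31|38|34|
→ t3 |38|ba|31|31|ba|38|05|34|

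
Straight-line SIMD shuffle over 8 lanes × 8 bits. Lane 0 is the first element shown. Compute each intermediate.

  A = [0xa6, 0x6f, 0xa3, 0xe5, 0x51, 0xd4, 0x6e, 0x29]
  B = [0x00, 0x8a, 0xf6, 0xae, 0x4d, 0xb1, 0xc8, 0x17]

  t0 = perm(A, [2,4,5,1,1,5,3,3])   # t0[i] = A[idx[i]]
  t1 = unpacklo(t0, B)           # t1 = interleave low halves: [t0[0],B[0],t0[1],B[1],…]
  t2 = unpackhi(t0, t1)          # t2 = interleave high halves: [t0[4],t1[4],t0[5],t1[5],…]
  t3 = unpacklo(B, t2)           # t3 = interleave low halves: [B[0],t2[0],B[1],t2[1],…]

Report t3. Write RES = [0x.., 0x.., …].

RES = [0x00, 0x6f, 0x8a, 0xd4, 0xf6, 0xd4, 0xae, 0xf6]

→ t0 |a3|51|d4|6f|6f|d4|e5|e5|
→ t1 |a3|00|51|8a|d4|f6|6f|ae|
→ t2 |6f|d4|d4|f6|e5|6f|e5|ae|
→ t3 |00|6f|8a|d4|f6|d4|ae|f6|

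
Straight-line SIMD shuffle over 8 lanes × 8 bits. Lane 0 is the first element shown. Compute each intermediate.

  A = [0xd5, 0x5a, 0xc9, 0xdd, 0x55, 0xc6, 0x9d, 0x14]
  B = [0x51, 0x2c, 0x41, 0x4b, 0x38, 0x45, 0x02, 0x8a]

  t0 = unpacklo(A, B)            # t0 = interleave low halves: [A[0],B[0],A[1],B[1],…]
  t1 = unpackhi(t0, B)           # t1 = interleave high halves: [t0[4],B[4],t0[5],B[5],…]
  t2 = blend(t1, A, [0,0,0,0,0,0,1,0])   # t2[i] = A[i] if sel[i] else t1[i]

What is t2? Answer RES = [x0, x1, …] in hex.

RES = [ 0xc9  0x38  0x41  0x45  0xdd  0x02  0x9d  0x8a ]

t0 = [0xd5, 0x51, 0x5a, 0x2c, 0xc9, 0x41, 0xdd, 0x4b]
t1 = [0xc9, 0x38, 0x41, 0x45, 0xdd, 0x02, 0x4b, 0x8a]
t2 = [0xc9, 0x38, 0x41, 0x45, 0xdd, 0x02, 0x9d, 0x8a]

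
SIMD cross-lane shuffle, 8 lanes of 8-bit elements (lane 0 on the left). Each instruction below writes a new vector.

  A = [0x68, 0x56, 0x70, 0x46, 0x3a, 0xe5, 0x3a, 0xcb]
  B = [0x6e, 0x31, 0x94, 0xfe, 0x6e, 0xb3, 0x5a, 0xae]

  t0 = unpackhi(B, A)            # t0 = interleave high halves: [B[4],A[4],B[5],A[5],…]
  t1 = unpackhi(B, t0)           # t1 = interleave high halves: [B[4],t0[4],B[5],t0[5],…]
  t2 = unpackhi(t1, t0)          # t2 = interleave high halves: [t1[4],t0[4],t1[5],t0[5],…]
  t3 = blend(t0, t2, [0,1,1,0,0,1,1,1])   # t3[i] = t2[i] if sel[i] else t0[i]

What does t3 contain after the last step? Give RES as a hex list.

RES = [0x6e, 0x5a, 0xae, 0xe5, 0x5a, 0xae, 0xcb, 0xcb]

→ t0 |6e|3a|b3|e5|5a|3a|ae|cb|
→ t1 |6e|5a|b3|3a|5a|ae|ae|cb|
→ t2 |5a|5a|ae|3a|ae|ae|cb|cb|
→ t3 |6e|5a|ae|e5|5a|ae|cb|cb|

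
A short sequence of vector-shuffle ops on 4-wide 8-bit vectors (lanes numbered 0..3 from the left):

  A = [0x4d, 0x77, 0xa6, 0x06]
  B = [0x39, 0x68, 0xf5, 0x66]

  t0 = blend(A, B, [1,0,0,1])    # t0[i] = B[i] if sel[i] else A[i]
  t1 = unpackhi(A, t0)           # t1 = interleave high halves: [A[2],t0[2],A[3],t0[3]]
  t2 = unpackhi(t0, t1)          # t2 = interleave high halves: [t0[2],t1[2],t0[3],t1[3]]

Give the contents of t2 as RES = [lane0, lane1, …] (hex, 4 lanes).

RES = [0xa6, 0x06, 0x66, 0x66]

  t0: 39 77 a6 66
  t1: a6 a6 06 66
  t2: a6 06 66 66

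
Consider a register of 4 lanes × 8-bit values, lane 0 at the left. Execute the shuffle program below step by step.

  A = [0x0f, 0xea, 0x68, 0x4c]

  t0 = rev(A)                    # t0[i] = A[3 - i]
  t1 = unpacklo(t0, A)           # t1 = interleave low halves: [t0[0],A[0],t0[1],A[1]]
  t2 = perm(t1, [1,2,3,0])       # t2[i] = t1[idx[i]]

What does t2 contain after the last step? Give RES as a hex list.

t0 = [0x4c, 0x68, 0xea, 0x0f]
t1 = [0x4c, 0x0f, 0x68, 0xea]
t2 = [0x0f, 0x68, 0xea, 0x4c]

RES = [0x0f, 0x68, 0xea, 0x4c]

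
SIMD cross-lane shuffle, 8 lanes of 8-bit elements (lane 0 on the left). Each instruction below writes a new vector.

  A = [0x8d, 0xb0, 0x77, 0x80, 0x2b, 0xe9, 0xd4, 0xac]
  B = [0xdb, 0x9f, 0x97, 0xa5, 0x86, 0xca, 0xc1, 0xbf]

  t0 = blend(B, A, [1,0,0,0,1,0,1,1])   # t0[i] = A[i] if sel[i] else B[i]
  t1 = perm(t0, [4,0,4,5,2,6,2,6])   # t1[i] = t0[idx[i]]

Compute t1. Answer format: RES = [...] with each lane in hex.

  t0: 8d 9f 97 a5 2b ca d4 ac
  t1: 2b 8d 2b ca 97 d4 97 d4

RES = [0x2b, 0x8d, 0x2b, 0xca, 0x97, 0xd4, 0x97, 0xd4]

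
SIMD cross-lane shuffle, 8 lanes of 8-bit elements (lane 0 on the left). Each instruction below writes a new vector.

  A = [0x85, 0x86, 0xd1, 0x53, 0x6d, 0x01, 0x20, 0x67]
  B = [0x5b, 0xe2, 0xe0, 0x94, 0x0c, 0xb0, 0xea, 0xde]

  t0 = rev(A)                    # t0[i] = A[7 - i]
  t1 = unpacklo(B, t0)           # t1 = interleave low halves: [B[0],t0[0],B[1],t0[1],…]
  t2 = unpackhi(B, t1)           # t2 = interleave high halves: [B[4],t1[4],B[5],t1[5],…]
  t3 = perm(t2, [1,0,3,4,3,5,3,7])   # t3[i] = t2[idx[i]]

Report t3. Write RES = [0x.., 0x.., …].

  t0: 67 20 01 6d 53 d1 86 85
  t1: 5b 67 e2 20 e0 01 94 6d
  t2: 0c e0 b0 01 ea 94 de 6d
  t3: e0 0c 01 ea 01 94 01 6d

RES = [ 0xe0  0x0c  0x01  0xea  0x01  0x94  0x01  0x6d ]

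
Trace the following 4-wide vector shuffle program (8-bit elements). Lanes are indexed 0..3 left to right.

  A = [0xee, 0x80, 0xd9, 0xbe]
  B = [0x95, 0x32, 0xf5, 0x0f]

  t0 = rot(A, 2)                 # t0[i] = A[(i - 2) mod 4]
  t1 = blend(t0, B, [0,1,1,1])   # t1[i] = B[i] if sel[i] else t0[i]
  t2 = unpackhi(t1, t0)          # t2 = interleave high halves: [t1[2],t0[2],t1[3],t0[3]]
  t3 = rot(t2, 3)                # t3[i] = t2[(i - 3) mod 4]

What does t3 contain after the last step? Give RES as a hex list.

t0 = [0xd9, 0xbe, 0xee, 0x80]
t1 = [0xd9, 0x32, 0xf5, 0x0f]
t2 = [0xf5, 0xee, 0x0f, 0x80]
t3 = [0xee, 0x0f, 0x80, 0xf5]

RES = [ 0xee  0x0f  0x80  0xf5 ]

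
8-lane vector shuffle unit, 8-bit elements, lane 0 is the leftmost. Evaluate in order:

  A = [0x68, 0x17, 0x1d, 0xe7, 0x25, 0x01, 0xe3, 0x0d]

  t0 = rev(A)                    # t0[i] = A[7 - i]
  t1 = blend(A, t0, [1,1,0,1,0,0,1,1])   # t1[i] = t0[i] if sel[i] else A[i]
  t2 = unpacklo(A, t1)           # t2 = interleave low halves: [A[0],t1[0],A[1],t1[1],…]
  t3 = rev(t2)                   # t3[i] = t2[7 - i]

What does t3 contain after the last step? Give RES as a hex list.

RES = [ 0x25  0xe7  0x1d  0x1d  0xe3  0x17  0x0d  0x68 ]

  t0: 0d e3 01 25 e7 1d 17 68
  t1: 0d e3 1d 25 25 01 17 68
  t2: 68 0d 17 e3 1d 1d e7 25
  t3: 25 e7 1d 1d e3 17 0d 68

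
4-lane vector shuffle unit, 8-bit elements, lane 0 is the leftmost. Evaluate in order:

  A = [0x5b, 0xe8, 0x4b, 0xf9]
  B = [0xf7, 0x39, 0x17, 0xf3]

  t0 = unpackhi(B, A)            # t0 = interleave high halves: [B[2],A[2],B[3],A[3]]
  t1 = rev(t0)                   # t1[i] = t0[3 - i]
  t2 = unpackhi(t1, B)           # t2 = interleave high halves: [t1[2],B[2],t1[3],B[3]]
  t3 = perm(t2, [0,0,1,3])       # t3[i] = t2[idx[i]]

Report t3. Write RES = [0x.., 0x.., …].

t0 = [0x17, 0x4b, 0xf3, 0xf9]
t1 = [0xf9, 0xf3, 0x4b, 0x17]
t2 = [0x4b, 0x17, 0x17, 0xf3]
t3 = [0x4b, 0x4b, 0x17, 0xf3]

RES = [0x4b, 0x4b, 0x17, 0xf3]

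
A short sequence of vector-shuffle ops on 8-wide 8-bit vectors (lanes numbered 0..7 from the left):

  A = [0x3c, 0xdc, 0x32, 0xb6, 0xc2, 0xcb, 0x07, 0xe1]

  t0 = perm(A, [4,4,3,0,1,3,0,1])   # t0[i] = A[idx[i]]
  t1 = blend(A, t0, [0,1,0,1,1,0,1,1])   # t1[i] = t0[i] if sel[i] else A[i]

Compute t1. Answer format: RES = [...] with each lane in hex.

→ t0 |c2|c2|b6|3c|dc|b6|3c|dc|
→ t1 |3c|c2|32|3c|dc|cb|3c|dc|

RES = [0x3c, 0xc2, 0x32, 0x3c, 0xdc, 0xcb, 0x3c, 0xdc]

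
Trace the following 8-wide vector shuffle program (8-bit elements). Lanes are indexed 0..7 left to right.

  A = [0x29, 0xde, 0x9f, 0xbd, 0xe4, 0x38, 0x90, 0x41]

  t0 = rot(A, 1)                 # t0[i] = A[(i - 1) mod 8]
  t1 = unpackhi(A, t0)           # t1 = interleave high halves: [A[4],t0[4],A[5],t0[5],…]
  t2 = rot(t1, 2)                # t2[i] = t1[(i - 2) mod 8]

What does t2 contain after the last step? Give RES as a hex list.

RES = [0x41, 0x90, 0xe4, 0xbd, 0x38, 0xe4, 0x90, 0x38]

→ t0 |41|29|de|9f|bd|e4|38|90|
→ t1 |e4|bd|38|e4|90|38|41|90|
→ t2 |41|90|e4|bd|38|e4|90|38|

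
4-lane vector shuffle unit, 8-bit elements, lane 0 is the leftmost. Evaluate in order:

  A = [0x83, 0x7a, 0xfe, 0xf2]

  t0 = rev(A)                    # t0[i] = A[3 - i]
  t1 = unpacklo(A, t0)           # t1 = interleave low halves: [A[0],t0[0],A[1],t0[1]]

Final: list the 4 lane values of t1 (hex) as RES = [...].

RES = [ 0x83  0xf2  0x7a  0xfe ]

→ t0 |f2|fe|7a|83|
→ t1 |83|f2|7a|fe|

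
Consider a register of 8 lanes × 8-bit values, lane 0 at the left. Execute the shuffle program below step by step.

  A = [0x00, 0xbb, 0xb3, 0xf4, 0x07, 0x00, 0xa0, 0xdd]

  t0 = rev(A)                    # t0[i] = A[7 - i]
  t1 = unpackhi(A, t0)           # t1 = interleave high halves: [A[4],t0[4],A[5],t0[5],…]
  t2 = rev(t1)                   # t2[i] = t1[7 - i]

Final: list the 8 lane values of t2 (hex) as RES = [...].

RES = [ 0x00  0xdd  0xbb  0xa0  0xb3  0x00  0xf4  0x07 ]

→ t0 |dd|a0|00|07|f4|b3|bb|00|
→ t1 |07|f4|00|b3|a0|bb|dd|00|
→ t2 |00|dd|bb|a0|b3|00|f4|07|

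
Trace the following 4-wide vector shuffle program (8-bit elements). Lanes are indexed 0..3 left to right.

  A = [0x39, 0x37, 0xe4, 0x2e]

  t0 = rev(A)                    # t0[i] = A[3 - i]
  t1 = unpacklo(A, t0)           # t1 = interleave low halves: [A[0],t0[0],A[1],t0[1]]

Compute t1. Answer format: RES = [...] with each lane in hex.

RES = [ 0x39  0x2e  0x37  0xe4 ]

t0 = [0x2e, 0xe4, 0x37, 0x39]
t1 = [0x39, 0x2e, 0x37, 0xe4]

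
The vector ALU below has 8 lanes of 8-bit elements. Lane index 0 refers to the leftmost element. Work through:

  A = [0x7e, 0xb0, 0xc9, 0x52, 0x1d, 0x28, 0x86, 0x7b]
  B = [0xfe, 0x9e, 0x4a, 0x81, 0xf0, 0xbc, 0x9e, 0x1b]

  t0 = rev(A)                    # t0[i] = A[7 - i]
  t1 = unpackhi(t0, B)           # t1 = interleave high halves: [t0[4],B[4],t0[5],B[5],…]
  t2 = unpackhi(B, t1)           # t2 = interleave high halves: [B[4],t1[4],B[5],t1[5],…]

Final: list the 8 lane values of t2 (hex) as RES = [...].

  t0: 7b 86 28 1d 52 c9 b0 7e
  t1: 52 f0 c9 bc b0 9e 7e 1b
  t2: f0 b0 bc 9e 9e 7e 1b 1b

RES = [ 0xf0  0xb0  0xbc  0x9e  0x9e  0x7e  0x1b  0x1b ]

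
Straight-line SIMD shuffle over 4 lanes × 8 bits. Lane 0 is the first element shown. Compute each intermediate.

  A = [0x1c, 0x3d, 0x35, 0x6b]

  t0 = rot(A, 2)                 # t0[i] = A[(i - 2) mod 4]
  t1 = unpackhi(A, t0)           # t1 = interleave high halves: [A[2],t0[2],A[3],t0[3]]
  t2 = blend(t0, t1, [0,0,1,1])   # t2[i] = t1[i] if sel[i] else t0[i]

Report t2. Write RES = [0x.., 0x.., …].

RES = [0x35, 0x6b, 0x6b, 0x3d]

  t0: 35 6b 1c 3d
  t1: 35 1c 6b 3d
  t2: 35 6b 6b 3d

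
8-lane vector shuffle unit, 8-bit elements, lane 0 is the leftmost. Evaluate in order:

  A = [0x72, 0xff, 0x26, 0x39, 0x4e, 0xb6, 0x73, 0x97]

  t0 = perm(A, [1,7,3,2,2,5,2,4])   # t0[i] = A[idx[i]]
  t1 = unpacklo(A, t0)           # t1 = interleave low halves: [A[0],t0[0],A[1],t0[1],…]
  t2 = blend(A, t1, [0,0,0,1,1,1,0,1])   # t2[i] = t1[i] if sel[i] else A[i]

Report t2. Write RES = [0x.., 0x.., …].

RES = [ 0x72  0xff  0x26  0x97  0x26  0x39  0x73  0x26 ]

t0 = [0xff, 0x97, 0x39, 0x26, 0x26, 0xb6, 0x26, 0x4e]
t1 = [0x72, 0xff, 0xff, 0x97, 0x26, 0x39, 0x39, 0x26]
t2 = [0x72, 0xff, 0x26, 0x97, 0x26, 0x39, 0x73, 0x26]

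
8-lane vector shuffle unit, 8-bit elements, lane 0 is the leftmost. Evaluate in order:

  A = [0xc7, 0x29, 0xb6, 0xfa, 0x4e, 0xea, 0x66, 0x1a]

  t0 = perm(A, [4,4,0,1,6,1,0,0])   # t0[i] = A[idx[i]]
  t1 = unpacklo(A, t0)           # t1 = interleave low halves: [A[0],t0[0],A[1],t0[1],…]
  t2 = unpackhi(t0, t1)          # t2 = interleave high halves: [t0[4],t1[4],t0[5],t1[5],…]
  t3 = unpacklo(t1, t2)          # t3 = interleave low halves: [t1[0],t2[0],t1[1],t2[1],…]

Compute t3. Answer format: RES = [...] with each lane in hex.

RES = [0xc7, 0x66, 0x4e, 0xb6, 0x29, 0x29, 0x4e, 0xc7]

t0 = [0x4e, 0x4e, 0xc7, 0x29, 0x66, 0x29, 0xc7, 0xc7]
t1 = [0xc7, 0x4e, 0x29, 0x4e, 0xb6, 0xc7, 0xfa, 0x29]
t2 = [0x66, 0xb6, 0x29, 0xc7, 0xc7, 0xfa, 0xc7, 0x29]
t3 = [0xc7, 0x66, 0x4e, 0xb6, 0x29, 0x29, 0x4e, 0xc7]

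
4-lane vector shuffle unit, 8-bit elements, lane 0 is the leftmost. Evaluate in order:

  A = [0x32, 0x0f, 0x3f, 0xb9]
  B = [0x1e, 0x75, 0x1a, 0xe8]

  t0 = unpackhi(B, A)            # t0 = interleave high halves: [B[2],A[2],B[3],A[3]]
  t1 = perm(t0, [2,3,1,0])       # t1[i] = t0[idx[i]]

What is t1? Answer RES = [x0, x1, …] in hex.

→ t0 |1a|3f|e8|b9|
→ t1 |e8|b9|3f|1a|

RES = [0xe8, 0xb9, 0x3f, 0x1a]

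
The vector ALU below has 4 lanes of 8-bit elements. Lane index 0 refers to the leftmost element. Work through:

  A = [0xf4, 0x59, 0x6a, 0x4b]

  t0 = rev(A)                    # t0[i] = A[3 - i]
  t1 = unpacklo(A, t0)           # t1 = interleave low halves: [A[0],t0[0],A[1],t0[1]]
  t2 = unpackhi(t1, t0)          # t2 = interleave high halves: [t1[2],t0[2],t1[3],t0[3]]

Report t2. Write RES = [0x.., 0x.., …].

RES = [0x59, 0x59, 0x6a, 0xf4]

  t0: 4b 6a 59 f4
  t1: f4 4b 59 6a
  t2: 59 59 6a f4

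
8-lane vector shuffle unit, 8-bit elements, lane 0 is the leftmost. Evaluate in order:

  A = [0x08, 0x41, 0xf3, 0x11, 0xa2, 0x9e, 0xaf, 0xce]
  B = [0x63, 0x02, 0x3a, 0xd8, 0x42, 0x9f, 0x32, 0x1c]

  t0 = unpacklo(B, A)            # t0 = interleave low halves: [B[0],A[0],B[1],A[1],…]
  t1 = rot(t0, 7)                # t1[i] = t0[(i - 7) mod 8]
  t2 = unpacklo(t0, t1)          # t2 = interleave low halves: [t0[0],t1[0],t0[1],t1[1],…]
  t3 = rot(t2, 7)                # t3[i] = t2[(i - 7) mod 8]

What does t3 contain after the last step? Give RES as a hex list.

RES = [0x08, 0x08, 0x02, 0x02, 0x41, 0x41, 0x3a, 0x63]

→ t0 |63|08|02|41|3a|f3|d8|11|
→ t1 |08|02|41|3a|f3|d8|11|63|
→ t2 |63|08|08|02|02|41|41|3a|
→ t3 |08|08|02|02|41|41|3a|63|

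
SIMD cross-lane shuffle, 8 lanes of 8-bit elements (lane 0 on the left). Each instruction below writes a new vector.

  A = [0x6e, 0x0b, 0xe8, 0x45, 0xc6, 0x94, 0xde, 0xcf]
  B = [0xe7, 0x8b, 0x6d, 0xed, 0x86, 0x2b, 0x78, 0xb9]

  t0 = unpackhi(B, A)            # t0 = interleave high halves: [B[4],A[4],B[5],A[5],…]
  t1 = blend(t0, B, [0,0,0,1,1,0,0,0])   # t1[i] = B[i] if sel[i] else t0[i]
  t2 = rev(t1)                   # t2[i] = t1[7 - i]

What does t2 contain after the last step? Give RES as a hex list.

RES = [0xcf, 0xb9, 0xde, 0x86, 0xed, 0x2b, 0xc6, 0x86]

t0 = [0x86, 0xc6, 0x2b, 0x94, 0x78, 0xde, 0xb9, 0xcf]
t1 = [0x86, 0xc6, 0x2b, 0xed, 0x86, 0xde, 0xb9, 0xcf]
t2 = [0xcf, 0xb9, 0xde, 0x86, 0xed, 0x2b, 0xc6, 0x86]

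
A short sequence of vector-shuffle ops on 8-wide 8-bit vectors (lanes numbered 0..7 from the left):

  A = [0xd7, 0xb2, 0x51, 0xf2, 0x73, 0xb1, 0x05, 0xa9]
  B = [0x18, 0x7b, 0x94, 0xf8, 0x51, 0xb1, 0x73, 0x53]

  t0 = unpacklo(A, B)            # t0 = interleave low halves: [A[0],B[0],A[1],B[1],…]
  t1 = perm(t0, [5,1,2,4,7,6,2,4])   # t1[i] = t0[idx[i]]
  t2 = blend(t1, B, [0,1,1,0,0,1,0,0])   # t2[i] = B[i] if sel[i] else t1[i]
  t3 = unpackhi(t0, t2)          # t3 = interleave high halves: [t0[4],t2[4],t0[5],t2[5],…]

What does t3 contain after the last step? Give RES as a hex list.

→ t0 |d7|18|b2|7b|51|94|f2|f8|
→ t1 |94|18|b2|51|f8|f2|b2|51|
→ t2 |94|7b|94|51|f8|b1|b2|51|
→ t3 |51|f8|94|b1|f2|b2|f8|51|

RES = [0x51, 0xf8, 0x94, 0xb1, 0xf2, 0xb2, 0xf8, 0x51]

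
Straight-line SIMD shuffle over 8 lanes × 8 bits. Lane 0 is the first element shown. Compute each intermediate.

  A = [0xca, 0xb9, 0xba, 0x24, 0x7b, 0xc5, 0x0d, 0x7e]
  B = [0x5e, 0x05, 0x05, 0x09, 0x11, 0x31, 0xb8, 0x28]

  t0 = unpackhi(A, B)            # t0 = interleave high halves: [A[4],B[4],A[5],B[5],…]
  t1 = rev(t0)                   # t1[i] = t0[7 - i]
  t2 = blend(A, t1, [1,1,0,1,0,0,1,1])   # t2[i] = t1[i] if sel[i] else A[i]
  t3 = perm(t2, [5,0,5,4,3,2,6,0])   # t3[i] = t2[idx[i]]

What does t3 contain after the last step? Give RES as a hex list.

RES = [0xc5, 0x28, 0xc5, 0x7b, 0x0d, 0xba, 0x11, 0x28]

t0 = [0x7b, 0x11, 0xc5, 0x31, 0x0d, 0xb8, 0x7e, 0x28]
t1 = [0x28, 0x7e, 0xb8, 0x0d, 0x31, 0xc5, 0x11, 0x7b]
t2 = [0x28, 0x7e, 0xba, 0x0d, 0x7b, 0xc5, 0x11, 0x7b]
t3 = [0xc5, 0x28, 0xc5, 0x7b, 0x0d, 0xba, 0x11, 0x28]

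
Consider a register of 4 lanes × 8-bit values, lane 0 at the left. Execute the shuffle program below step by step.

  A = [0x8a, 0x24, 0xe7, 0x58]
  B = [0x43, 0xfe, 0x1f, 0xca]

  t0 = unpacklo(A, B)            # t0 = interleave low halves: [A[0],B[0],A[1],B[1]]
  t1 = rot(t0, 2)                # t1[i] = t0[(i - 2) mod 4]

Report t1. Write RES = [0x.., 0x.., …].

RES = [0x24, 0xfe, 0x8a, 0x43]

  t0: 8a 43 24 fe
  t1: 24 fe 8a 43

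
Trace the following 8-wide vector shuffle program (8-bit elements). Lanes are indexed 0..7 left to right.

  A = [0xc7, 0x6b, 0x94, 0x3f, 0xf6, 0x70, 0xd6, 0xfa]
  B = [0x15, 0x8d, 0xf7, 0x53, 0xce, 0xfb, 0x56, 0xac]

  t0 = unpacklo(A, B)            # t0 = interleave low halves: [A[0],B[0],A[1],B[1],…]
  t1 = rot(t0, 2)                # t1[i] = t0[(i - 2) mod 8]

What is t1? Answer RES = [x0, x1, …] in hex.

t0 = [0xc7, 0x15, 0x6b, 0x8d, 0x94, 0xf7, 0x3f, 0x53]
t1 = [0x3f, 0x53, 0xc7, 0x15, 0x6b, 0x8d, 0x94, 0xf7]

RES = [0x3f, 0x53, 0xc7, 0x15, 0x6b, 0x8d, 0x94, 0xf7]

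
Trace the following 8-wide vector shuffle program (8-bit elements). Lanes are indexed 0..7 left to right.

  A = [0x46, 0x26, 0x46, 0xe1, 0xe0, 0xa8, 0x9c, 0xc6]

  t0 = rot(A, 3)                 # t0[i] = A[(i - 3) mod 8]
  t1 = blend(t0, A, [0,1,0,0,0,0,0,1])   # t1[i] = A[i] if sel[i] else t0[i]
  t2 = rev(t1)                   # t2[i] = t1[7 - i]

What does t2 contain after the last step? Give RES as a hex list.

RES = [0xc6, 0xe1, 0x46, 0x26, 0x46, 0xc6, 0x26, 0xa8]

  t0: a8 9c c6 46 26 46 e1 e0
  t1: a8 26 c6 46 26 46 e1 c6
  t2: c6 e1 46 26 46 c6 26 a8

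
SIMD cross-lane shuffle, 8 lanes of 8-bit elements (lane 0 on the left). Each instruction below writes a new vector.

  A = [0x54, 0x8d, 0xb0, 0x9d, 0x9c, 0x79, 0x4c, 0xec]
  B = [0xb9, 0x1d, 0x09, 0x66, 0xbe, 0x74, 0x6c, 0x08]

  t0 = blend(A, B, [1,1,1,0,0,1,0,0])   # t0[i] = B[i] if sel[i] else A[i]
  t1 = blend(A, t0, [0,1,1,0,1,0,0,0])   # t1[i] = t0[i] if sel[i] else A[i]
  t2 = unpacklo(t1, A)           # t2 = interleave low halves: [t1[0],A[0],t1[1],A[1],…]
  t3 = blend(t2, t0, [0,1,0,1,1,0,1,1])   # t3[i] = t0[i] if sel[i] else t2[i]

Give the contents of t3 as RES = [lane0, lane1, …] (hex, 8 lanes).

  t0: b9 1d 09 9d 9c 74 4c ec
  t1: 54 1d 09 9d 9c 79 4c ec
  t2: 54 54 1d 8d 09 b0 9d 9d
  t3: 54 1d 1d 9d 9c b0 4c ec

RES = [ 0x54  0x1d  0x1d  0x9d  0x9c  0xb0  0x4c  0xec ]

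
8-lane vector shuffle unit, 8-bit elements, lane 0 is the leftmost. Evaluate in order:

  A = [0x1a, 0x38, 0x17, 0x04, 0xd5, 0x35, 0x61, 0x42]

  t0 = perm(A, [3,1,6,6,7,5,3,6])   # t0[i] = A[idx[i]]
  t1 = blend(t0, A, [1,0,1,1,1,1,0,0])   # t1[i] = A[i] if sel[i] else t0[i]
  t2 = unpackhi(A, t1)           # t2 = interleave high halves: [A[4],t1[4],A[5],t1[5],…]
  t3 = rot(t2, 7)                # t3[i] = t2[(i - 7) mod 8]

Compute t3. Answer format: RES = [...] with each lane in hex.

RES = [ 0xd5  0x35  0x35  0x61  0x04  0x42  0x61  0xd5 ]

t0 = [0x04, 0x38, 0x61, 0x61, 0x42, 0x35, 0x04, 0x61]
t1 = [0x1a, 0x38, 0x17, 0x04, 0xd5, 0x35, 0x04, 0x61]
t2 = [0xd5, 0xd5, 0x35, 0x35, 0x61, 0x04, 0x42, 0x61]
t3 = [0xd5, 0x35, 0x35, 0x61, 0x04, 0x42, 0x61, 0xd5]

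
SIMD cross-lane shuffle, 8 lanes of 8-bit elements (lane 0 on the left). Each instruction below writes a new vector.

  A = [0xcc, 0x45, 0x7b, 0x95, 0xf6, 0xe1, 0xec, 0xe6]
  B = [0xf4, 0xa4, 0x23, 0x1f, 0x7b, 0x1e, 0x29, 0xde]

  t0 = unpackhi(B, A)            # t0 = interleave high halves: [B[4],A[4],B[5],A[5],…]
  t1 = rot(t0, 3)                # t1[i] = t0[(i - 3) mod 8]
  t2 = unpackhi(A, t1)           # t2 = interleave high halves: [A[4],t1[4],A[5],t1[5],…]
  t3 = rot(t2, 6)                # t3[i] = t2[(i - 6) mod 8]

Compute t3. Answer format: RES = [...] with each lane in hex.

t0 = [0x7b, 0xf6, 0x1e, 0xe1, 0x29, 0xec, 0xde, 0xe6]
t1 = [0xec, 0xde, 0xe6, 0x7b, 0xf6, 0x1e, 0xe1, 0x29]
t2 = [0xf6, 0xf6, 0xe1, 0x1e, 0xec, 0xe1, 0xe6, 0x29]
t3 = [0xe1, 0x1e, 0xec, 0xe1, 0xe6, 0x29, 0xf6, 0xf6]

RES = [ 0xe1  0x1e  0xec  0xe1  0xe6  0x29  0xf6  0xf6 ]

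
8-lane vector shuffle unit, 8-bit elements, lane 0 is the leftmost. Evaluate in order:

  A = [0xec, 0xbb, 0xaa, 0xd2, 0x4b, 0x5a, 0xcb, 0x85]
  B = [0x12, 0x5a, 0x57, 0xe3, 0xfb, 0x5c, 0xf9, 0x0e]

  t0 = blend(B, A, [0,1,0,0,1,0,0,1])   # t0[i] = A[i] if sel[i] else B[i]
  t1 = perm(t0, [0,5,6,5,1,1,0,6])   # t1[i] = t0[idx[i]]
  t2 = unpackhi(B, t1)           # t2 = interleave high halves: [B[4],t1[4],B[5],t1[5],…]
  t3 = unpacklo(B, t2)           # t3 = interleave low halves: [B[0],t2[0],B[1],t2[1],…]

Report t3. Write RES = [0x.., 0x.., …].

→ t0 |12|bb|57|e3|4b|5c|f9|85|
→ t1 |12|5c|f9|5c|bb|bb|12|f9|
→ t2 |fb|bb|5c|bb|f9|12|0e|f9|
→ t3 |12|fb|5a|bb|57|5c|e3|bb|

RES = [ 0x12  0xfb  0x5a  0xbb  0x57  0x5c  0xe3  0xbb ]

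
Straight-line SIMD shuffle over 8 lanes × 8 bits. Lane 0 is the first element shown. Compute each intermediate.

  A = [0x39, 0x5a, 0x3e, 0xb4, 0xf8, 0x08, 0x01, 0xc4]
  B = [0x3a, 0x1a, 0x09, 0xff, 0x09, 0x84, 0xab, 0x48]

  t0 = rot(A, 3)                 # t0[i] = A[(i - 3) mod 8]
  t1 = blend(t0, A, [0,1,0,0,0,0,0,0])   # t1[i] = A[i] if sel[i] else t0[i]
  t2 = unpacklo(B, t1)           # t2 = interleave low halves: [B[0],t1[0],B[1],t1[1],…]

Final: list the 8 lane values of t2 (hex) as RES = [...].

t0 = [0x08, 0x01, 0xc4, 0x39, 0x5a, 0x3e, 0xb4, 0xf8]
t1 = [0x08, 0x5a, 0xc4, 0x39, 0x5a, 0x3e, 0xb4, 0xf8]
t2 = [0x3a, 0x08, 0x1a, 0x5a, 0x09, 0xc4, 0xff, 0x39]

RES = [0x3a, 0x08, 0x1a, 0x5a, 0x09, 0xc4, 0xff, 0x39]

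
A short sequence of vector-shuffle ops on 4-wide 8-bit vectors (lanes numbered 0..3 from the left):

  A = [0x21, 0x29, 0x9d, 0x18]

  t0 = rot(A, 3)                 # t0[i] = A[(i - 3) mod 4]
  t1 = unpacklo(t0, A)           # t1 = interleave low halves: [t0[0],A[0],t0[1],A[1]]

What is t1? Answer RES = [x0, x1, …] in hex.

RES = [0x29, 0x21, 0x9d, 0x29]

→ t0 |29|9d|18|21|
→ t1 |29|21|9d|29|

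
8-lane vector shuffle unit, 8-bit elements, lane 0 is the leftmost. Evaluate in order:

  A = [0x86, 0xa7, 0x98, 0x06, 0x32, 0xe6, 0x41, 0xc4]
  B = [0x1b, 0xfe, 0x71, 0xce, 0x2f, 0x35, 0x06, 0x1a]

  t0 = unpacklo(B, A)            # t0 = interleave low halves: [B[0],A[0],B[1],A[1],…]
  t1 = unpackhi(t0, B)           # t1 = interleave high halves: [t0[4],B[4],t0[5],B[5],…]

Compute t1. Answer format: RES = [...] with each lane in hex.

→ t0 |1b|86|fe|a7|71|98|ce|06|
→ t1 |71|2f|98|35|ce|06|06|1a|

RES = [ 0x71  0x2f  0x98  0x35  0xce  0x06  0x06  0x1a ]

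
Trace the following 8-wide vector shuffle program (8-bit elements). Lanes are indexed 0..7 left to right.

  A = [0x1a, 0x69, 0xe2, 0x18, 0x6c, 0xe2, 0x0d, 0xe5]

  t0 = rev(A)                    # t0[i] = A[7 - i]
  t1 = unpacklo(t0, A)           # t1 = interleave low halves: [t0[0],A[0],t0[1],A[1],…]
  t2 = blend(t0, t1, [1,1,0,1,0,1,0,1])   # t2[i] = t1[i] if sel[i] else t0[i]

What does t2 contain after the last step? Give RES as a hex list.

RES = [ 0xe5  0x1a  0xe2  0x69  0x18  0xe2  0x69  0x18 ]

  t0: e5 0d e2 6c 18 e2 69 1a
  t1: e5 1a 0d 69 e2 e2 6c 18
  t2: e5 1a e2 69 18 e2 69 18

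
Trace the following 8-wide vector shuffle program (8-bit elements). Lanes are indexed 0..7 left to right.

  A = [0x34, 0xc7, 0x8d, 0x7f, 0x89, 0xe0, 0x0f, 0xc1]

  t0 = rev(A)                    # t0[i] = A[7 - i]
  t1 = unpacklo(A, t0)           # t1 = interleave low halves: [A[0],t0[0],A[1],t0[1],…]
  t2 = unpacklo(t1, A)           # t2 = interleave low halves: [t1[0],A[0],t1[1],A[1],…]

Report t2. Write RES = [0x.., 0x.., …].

→ t0 |c1|0f|e0|89|7f|8d|c7|34|
→ t1 |34|c1|c7|0f|8d|e0|7f|89|
→ t2 |34|34|c1|c7|c7|8d|0f|7f|

RES = [0x34, 0x34, 0xc1, 0xc7, 0xc7, 0x8d, 0x0f, 0x7f]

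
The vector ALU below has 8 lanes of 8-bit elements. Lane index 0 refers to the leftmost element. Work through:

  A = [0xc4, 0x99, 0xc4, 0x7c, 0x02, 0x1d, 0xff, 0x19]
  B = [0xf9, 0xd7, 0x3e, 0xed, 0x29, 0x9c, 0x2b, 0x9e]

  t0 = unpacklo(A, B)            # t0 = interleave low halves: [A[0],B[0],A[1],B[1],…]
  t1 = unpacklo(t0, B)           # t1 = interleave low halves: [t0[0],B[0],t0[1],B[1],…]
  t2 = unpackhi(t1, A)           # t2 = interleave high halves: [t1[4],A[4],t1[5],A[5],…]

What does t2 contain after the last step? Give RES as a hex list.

RES = [0x99, 0x02, 0x3e, 0x1d, 0xd7, 0xff, 0xed, 0x19]

→ t0 |c4|f9|99|d7|c4|3e|7c|ed|
→ t1 |c4|f9|f9|d7|99|3e|d7|ed|
→ t2 |99|02|3e|1d|d7|ff|ed|19|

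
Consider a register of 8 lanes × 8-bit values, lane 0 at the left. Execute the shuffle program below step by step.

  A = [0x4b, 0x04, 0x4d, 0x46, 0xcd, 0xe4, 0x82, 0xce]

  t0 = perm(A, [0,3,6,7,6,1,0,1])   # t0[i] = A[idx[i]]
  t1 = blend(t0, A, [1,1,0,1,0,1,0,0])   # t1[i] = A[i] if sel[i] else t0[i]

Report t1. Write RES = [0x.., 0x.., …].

RES = [0x4b, 0x04, 0x82, 0x46, 0x82, 0xe4, 0x4b, 0x04]

→ t0 |4b|46|82|ce|82|04|4b|04|
→ t1 |4b|04|82|46|82|e4|4b|04|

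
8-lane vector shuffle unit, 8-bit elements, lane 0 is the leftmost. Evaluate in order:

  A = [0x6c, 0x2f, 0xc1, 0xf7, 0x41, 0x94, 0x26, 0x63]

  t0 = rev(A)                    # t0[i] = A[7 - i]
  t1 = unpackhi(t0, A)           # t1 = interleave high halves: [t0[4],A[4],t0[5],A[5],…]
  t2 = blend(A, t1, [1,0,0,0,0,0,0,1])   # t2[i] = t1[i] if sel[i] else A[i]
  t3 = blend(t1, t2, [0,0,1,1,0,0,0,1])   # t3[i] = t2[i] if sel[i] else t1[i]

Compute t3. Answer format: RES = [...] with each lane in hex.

RES = [0xf7, 0x41, 0xc1, 0xf7, 0x2f, 0x26, 0x6c, 0x63]

t0 = [0x63, 0x26, 0x94, 0x41, 0xf7, 0xc1, 0x2f, 0x6c]
t1 = [0xf7, 0x41, 0xc1, 0x94, 0x2f, 0x26, 0x6c, 0x63]
t2 = [0xf7, 0x2f, 0xc1, 0xf7, 0x41, 0x94, 0x26, 0x63]
t3 = [0xf7, 0x41, 0xc1, 0xf7, 0x2f, 0x26, 0x6c, 0x63]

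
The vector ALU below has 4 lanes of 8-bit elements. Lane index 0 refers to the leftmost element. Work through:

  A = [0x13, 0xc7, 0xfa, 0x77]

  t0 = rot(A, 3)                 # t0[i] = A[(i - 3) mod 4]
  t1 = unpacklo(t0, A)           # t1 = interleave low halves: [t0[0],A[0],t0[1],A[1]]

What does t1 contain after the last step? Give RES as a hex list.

RES = [ 0xc7  0x13  0xfa  0xc7 ]

→ t0 |c7|fa|77|13|
→ t1 |c7|13|fa|c7|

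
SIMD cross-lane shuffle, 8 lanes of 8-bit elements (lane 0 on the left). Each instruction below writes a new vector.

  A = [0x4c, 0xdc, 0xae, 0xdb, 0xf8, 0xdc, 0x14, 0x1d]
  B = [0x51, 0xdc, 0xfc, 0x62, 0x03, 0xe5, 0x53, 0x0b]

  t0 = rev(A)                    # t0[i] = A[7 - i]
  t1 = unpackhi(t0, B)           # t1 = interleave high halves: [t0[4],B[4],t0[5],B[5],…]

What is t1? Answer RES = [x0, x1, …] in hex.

RES = [ 0xdb  0x03  0xae  0xe5  0xdc  0x53  0x4c  0x0b ]

→ t0 |1d|14|dc|f8|db|ae|dc|4c|
→ t1 |db|03|ae|e5|dc|53|4c|0b|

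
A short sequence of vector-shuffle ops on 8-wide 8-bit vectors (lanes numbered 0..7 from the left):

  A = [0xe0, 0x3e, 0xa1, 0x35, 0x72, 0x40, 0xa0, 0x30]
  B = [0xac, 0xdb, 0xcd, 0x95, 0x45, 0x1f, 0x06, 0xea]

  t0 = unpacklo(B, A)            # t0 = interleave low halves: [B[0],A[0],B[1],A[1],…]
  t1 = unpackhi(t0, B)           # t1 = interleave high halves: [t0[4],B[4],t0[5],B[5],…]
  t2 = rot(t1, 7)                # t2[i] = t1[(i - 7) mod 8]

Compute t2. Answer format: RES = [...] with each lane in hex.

→ t0 |ac|e0|db|3e|cd|a1|95|35|
→ t1 |cd|45|a1|1f|95|06|35|ea|
→ t2 |45|a1|1f|95|06|35|ea|cd|

RES = [0x45, 0xa1, 0x1f, 0x95, 0x06, 0x35, 0xea, 0xcd]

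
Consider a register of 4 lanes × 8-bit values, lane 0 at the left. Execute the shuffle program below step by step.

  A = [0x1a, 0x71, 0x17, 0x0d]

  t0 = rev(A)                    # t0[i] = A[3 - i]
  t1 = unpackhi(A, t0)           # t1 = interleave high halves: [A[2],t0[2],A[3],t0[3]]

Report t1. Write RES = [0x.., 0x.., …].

RES = [0x17, 0x71, 0x0d, 0x1a]

t0 = [0x0d, 0x17, 0x71, 0x1a]
t1 = [0x17, 0x71, 0x0d, 0x1a]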